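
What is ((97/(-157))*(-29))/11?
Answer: 2813/1727 ≈ 1.6288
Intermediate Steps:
((97/(-157))*(-29))/11 = ((97*(-1/157))*(-29))*(1/11) = -97/157*(-29)*(1/11) = (2813/157)*(1/11) = 2813/1727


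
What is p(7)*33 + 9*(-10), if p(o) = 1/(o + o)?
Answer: -1227/14 ≈ -87.643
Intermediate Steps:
p(o) = 1/(2*o)
p(7)*33 + 9*(-10) = ((½)/7)*33 + 9*(-10) = ((½)*(⅐))*33 - 90 = (1/14)*33 - 90 = 33/14 - 90 = -1227/14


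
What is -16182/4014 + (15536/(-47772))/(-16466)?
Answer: -88395287315/21926858337 ≈ -4.0314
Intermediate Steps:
-16182/4014 + (15536/(-47772))/(-16466) = -16182*1/4014 + (15536*(-1/47772))*(-1/16466) = -899/223 - 3884/11943*(-1/16466) = -899/223 + 1942/98326719 = -88395287315/21926858337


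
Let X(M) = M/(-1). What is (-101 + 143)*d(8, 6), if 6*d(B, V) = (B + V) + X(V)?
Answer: 56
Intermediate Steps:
X(M) = -M (X(M) = M*(-1) = -M)
d(B, V) = B/6 (d(B, V) = ((B + V) - V)/6 = B/6)
(-101 + 143)*d(8, 6) = (-101 + 143)*((1/6)*8) = 42*(4/3) = 56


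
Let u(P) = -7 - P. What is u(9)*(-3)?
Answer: 48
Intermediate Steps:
u(9)*(-3) = (-7 - 1*9)*(-3) = (-7 - 9)*(-3) = -16*(-3) = 48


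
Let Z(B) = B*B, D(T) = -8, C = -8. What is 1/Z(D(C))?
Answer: 1/64 ≈ 0.015625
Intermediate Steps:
Z(B) = B²
1/Z(D(C)) = 1/((-8)²) = 1/64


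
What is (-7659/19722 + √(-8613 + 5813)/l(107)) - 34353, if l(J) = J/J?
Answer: -225839175/6574 + 20*I*√7 ≈ -34353.0 + 52.915*I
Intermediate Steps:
l(J) = 1
(-7659/19722 + √(-8613 + 5813)/l(107)) - 34353 = (-7659/19722 + √(-8613 + 5813)/1) - 34353 = (-7659*1/19722 + √(-2800)*1) - 34353 = (-2553/6574 + (20*I*√7)*1) - 34353 = (-2553/6574 + 20*I*√7) - 34353 = -225839175/6574 + 20*I*√7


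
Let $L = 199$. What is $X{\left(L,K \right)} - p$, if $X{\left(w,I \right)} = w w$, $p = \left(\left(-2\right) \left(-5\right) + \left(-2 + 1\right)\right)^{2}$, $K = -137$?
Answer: $39520$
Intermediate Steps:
$p = 81$ ($p = \left(10 - 1\right)^{2} = 9^{2} = 81$)
$X{\left(w,I \right)} = w^{2}$
$X{\left(L,K \right)} - p = 199^{2} - 81 = 39601 - 81 = 39520$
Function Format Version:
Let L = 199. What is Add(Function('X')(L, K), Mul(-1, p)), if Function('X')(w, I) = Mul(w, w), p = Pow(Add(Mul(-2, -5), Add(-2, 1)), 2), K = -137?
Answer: 39520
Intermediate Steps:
p = 81 (p = Pow(Add(10, -1), 2) = Pow(9, 2) = 81)
Function('X')(w, I) = Pow(w, 2)
Add(Function('X')(L, K), Mul(-1, p)) = Add(Pow(199, 2), Mul(-1, 81)) = Add(39601, -81) = 39520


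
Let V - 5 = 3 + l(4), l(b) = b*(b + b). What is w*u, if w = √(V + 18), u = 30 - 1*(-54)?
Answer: 84*√58 ≈ 639.72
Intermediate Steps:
l(b) = 2*b² (l(b) = b*(2*b) = 2*b²)
V = 40 (V = 5 + (3 + 2*4²) = 5 + (3 + 2*16) = 5 + (3 + 32) = 5 + 35 = 40)
u = 84 (u = 30 + 54 = 84)
w = √58 (w = √(40 + 18) = √58 ≈ 7.6158)
w*u = √58*84 = 84*√58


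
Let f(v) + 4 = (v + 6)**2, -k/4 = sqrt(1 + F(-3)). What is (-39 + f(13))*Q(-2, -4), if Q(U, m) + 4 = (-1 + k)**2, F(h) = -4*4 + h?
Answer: -92538 + 7632*I*sqrt(2) ≈ -92538.0 + 10793.0*I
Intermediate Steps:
F(h) = -16 + h
k = -12*I*sqrt(2) (k = -4*sqrt(1 + (-16 - 3)) = -4*sqrt(1 - 19) = -12*I*sqrt(2) ≈ -16.971*I)
f(v) = -4 + (6 + v)**2 (f(v) = -4 + (v + 6)**2 = -4 + (6 + v)**2)
Q(U, m) = -4 + (-1 - 12*I*sqrt(2))**2
(-39 + f(13))*Q(-2, -4) = (-39 + (-4 + (6 + 13)**2))*(-291 + 24*I*sqrt(2)) = (-39 + (-4 + 19**2))*(-291 + 24*I*sqrt(2)) = (-39 + (-4 + 361))*(-291 + 24*I*sqrt(2)) = (-39 + 357)*(-291 + 24*I*sqrt(2)) = 318*(-291 + 24*I*sqrt(2)) = -92538 + 7632*I*sqrt(2)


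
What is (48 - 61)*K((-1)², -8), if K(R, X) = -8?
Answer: 104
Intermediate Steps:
(48 - 61)*K((-1)², -8) = (48 - 61)*(-8) = -13*(-8) = 104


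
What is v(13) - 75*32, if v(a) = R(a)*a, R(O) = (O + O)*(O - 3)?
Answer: 980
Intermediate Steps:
R(O) = 2*O*(-3 + O) (R(O) = (2*O)*(-3 + O) = 2*O*(-3 + O))
v(a) = 2*a²*(-3 + a) (v(a) = (2*a*(-3 + a))*a = 2*a²*(-3 + a))
v(13) - 75*32 = 2*13²*(-3 + 13) - 75*32 = 2*169*10 - 2400 = 3380 - 2400 = 980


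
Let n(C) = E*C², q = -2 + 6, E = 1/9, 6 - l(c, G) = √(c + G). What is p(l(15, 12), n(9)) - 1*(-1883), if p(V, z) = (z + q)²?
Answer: 2052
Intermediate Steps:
l(c, G) = 6 - √(G + c) (l(c, G) = 6 - √(c + G) = 6 - √(G + c))
E = ⅑ ≈ 0.11111
q = 4
n(C) = C²/9
p(V, z) = (4 + z)² (p(V, z) = (z + 4)² = (4 + z)²)
p(l(15, 12), n(9)) - 1*(-1883) = (4 + (⅑)*9²)² - 1*(-1883) = (4 + (⅑)*81)² + 1883 = (4 + 9)² + 1883 = 13² + 1883 = 169 + 1883 = 2052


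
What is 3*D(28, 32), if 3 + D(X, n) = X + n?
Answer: 171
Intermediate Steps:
D(X, n) = -3 + X + n (D(X, n) = -3 + (X + n) = -3 + X + n)
3*D(28, 32) = 3*(-3 + 28 + 32) = 3*57 = 171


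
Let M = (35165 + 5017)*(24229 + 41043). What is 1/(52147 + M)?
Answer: 1/2622811651 ≈ 3.8127e-10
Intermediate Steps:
M = 2622759504 (M = 40182*65272 = 2622759504)
1/(52147 + M) = 1/(52147 + 2622759504) = 1/2622811651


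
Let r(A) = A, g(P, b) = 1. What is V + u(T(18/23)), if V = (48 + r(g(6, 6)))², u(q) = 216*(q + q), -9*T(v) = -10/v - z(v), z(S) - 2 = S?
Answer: 217205/69 ≈ 3147.9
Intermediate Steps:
z(S) = 2 + S
T(v) = 2/9 + v/9 + 10/(9*v) (T(v) = -(-10/v - (2 + v))/9 = -(-10/v + (-2 - v))/9 = -(-2 - v - 10/v)/9 = 2/9 + v/9 + 10/(9*v))
u(q) = 432*q (u(q) = 216*(2*q) = 432*q)
V = 2401 (V = (48 + 1)² = 49² = 2401)
V + u(T(18/23)) = 2401 + 432*((10 + (18/23)*(2 + 18/23))/(9*((18/23)))) = 2401 + 432*((10 + (18*(1/23))*(2 + 18*(1/23)))/(9*((18*(1/23))))) = 2401 + 432*((10 + 18*(2 + 18/23)/23)/(9*(18/23))) = 2401 + 432*((⅑)*(23/18)*(10 + (18/23)*(64/23))) = 2401 + 432*((⅑)*(23/18)*(10 + 1152/529)) = 2401 + 432*((⅑)*(23/18)*(6442/529)) = 2401 + 432*(3221/1863) = 2401 + 51536/69 = 217205/69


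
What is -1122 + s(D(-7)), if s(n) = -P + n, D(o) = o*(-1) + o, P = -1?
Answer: -1121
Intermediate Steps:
D(o) = 0 (D(o) = -o + o = 0)
s(n) = 1 + n (s(n) = -1*(-1) + n = 1 + n)
-1122 + s(D(-7)) = -1122 + (1 + 0) = -1122 + 1 = -1121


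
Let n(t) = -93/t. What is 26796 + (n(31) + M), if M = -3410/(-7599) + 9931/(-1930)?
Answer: 392879129141/14666070 ≈ 26788.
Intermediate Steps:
M = -68884369/14666070 (M = -3410*(-1/7599) + 9931*(-1/1930) = 3410/7599 - 9931/1930 = -68884369/14666070 ≈ -4.6969)
26796 + (n(31) + M) = 26796 + (-93/31 - 68884369/14666070) = 26796 + (-93*1/31 - 68884369/14666070) = 26796 + (-3 - 68884369/14666070) = 26796 - 112882579/14666070 = 392879129141/14666070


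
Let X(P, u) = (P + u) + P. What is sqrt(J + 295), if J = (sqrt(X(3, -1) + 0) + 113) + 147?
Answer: sqrt(555 + sqrt(5)) ≈ 23.606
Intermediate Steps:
X(P, u) = u + 2*P
J = 260 + sqrt(5) (J = (sqrt((-1 + 2*3) + 0) + 113) + 147 = (sqrt((-1 + 6) + 0) + 113) + 147 = (sqrt(5 + 0) + 113) + 147 = (sqrt(5) + 113) + 147 = (113 + sqrt(5)) + 147 = 260 + sqrt(5) ≈ 262.24)
sqrt(J + 295) = sqrt((260 + sqrt(5)) + 295) = sqrt(555 + sqrt(5))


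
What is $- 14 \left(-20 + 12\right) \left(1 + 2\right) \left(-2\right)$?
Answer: $-672$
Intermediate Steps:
$- 14 \left(-20 + 12\right) \left(1 + 2\right) \left(-2\right) = \left(-14\right) \left(-8\right) 3 \left(-2\right) = 112 \left(-6\right) = -672$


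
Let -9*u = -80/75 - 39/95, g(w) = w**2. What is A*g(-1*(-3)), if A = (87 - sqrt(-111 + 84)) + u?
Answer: 223576/285 - 27*I*sqrt(3) ≈ 784.48 - 46.765*I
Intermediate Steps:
u = 421/2565 (u = -(-80/75 - 39/95)/9 = -(-80*1/75 - 39*1/95)/9 = -(-16/15 - 39/95)/9 = -1/9*(-421/285) = 421/2565 ≈ 0.16413)
A = 223576/2565 - 3*I*sqrt(3) (A = (87 - sqrt(-111 + 84)) + 421/2565 = (87 - sqrt(-27)) + 421/2565 = (87 - 3*I*sqrt(3)) + 421/2565 = 223576/2565 - 3*I*sqrt(3) ≈ 87.164 - 5.1962*I)
A*g(-1*(-3)) = (223576/2565 - 3*I*sqrt(3))*(-1*(-3))**2 = (223576/2565 - 3*I*sqrt(3))*3**2 = (223576/2565 - 3*I*sqrt(3))*9 = 223576/285 - 27*I*sqrt(3)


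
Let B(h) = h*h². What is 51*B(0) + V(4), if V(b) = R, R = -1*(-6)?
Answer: 6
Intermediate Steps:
R = 6
B(h) = h³
V(b) = 6
51*B(0) + V(4) = 51*0³ + 6 = 51*0 + 6 = 0 + 6 = 6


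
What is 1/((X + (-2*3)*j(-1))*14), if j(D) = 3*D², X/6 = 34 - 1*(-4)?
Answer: 1/2940 ≈ 0.00034014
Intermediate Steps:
X = 228 (X = 6*(34 - 1*(-4)) = 6*(34 + 4) = 6*38 = 228)
1/((X + (-2*3)*j(-1))*14) = 1/((228 + (-2*3)*(3*(-1)²))*14) = (1/14)/(228 - 18) = (1/14)/210 = (1/210)*(1/14) = 1/2940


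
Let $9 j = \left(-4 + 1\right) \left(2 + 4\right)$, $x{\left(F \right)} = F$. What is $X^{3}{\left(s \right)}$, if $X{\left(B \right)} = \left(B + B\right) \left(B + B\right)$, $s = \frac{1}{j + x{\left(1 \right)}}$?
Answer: $64$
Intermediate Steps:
$j = -2$ ($j = \frac{\left(-4 + 1\right) \left(2 + 4\right)}{9} = \frac{\left(-3\right) 6}{9} = \frac{1}{9} \left(-18\right) = -2$)
$s = -1$ ($s = \frac{1}{-2 + 1} = \frac{1}{-1} = -1$)
$X{\left(B \right)} = 4 B^{2}$ ($X{\left(B \right)} = 2 B 2 B = 4 B^{2}$)
$X^{3}{\left(s \right)} = \left(4 \left(-1\right)^{2}\right)^{3} = \left(4 \cdot 1\right)^{3} = 4^{3} = 64$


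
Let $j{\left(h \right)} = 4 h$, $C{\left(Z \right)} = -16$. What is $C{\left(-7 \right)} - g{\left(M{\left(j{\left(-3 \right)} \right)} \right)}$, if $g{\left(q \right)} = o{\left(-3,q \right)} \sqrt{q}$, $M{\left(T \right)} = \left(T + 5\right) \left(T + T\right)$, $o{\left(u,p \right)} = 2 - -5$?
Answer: $-16 - 14 \sqrt{42} \approx -106.73$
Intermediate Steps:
$o{\left(u,p \right)} = 7$ ($o{\left(u,p \right)} = 2 + 5 = 7$)
$M{\left(T \right)} = 2 T \left(5 + T\right)$ ($M{\left(T \right)} = \left(5 + T\right) 2 T = 2 T \left(5 + T\right)$)
$g{\left(q \right)} = 7 \sqrt{q}$
$C{\left(-7 \right)} - g{\left(M{\left(j{\left(-3 \right)} \right)} \right)} = -16 - 7 \sqrt{2 \cdot 4 \left(-3\right) \left(5 + 4 \left(-3\right)\right)} = -16 - 7 \sqrt{2 \left(-12\right) \left(5 - 12\right)} = -16 - 7 \sqrt{2 \left(-12\right) \left(-7\right)} = -16 - 7 \sqrt{168} = -16 - 7 \cdot 2 \sqrt{42} = -16 - 14 \sqrt{42}$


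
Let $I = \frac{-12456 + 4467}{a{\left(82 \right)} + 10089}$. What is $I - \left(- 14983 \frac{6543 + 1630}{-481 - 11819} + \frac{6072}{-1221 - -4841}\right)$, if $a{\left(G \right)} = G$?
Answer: $- \frac{225491371544689}{22643697300} \approx -9958.2$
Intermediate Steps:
$I = - \frac{7989}{10171}$ ($I = \frac{-12456 + 4467}{82 + 10089} = - \frac{7989}{10171} \approx -0.78547$)
$I - \left(- 14983 \frac{6543 + 1630}{-481 - 11819} + \frac{6072}{-1221 - -4841}\right) = - \frac{7989}{10171} - \left(- 14983 \frac{6543 + 1630}{-481 - 11819} + \frac{6072}{-1221 - -4841}\right) = - \frac{7989}{10171} - \left(\frac{122456059}{12300} + \frac{6072}{-1221 + 4841}\right) = - \frac{7989}{10171} + \left(\frac{14983}{\left(-12300\right) \frac{1}{8173}} - \frac{6072}{3620}\right) = - \frac{7989}{10171} + \left(\frac{14983}{- \frac{12300}{8173}} - \frac{1518}{905}\right) = - \frac{7989}{10171} + \left(14983 \left(- \frac{8173}{12300}\right) - \frac{1518}{905}\right) = - \frac{7989}{10171} - \frac{22168280959}{2226300} = - \frac{225491371544689}{22643697300}$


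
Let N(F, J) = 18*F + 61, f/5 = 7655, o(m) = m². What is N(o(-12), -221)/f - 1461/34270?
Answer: 6999707/262336850 ≈ 0.026682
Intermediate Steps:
f = 38275 (f = 5*7655 = 38275)
N(F, J) = 61 + 18*F
N(o(-12), -221)/f - 1461/34270 = (61 + 18*(-12)²)/38275 - 1461/34270 = (61 + 18*144)*(1/38275) - 1461*1/34270 = (61 + 2592)*(1/38275) - 1461/34270 = 2653*(1/38275) - 1461/34270 = 2653/38275 - 1461/34270 = 6999707/262336850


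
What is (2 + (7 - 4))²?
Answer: 25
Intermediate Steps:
(2 + (7 - 4))² = (2 + 3)² = 5² = 25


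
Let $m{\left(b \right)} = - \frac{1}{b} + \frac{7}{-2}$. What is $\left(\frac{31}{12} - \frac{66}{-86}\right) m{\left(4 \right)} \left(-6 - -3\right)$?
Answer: $\frac{25935}{688} \approx 37.696$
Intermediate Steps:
$m{\left(b \right)} = - \frac{7}{2} - \frac{1}{b}$ ($m{\left(b \right)} = - \frac{1}{b} + 7 \left(- \frac{1}{2}\right) = - \frac{1}{b} - \frac{7}{2} = - \frac{7}{2} - \frac{1}{b}$)
$\left(\frac{31}{12} - \frac{66}{-86}\right) m{\left(4 \right)} \left(-6 - -3\right) = \left(\frac{31}{12} - \frac{66}{-86}\right) \left(- \frac{7}{2} - \frac{1}{4}\right) \left(-6 - -3\right) = \left(31 \cdot \frac{1}{12} - - \frac{33}{43}\right) \left(- \frac{7}{2} - \frac{1}{4}\right) \left(-6 + 3\right) = \left(\frac{31}{12} + \frac{33}{43}\right) \left(- \frac{7}{2} - \frac{1}{4}\right) \left(-3\right) = \frac{1729}{516} \left(- \frac{15}{4}\right) \left(-3\right) = \left(- \frac{8645}{688}\right) \left(-3\right) = \frac{25935}{688}$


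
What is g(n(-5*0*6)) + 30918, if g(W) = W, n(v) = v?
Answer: 30918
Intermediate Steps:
g(n(-5*0*6)) + 30918 = -5*0*6 + 30918 = 0*6 + 30918 = 0 + 30918 = 30918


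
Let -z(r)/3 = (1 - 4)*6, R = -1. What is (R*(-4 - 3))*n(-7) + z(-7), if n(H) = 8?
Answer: 110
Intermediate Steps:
z(r) = 54 (z(r) = -3*(1 - 4)*6 = -(-9)*6 = -3*(-18) = 54)
(R*(-4 - 3))*n(-7) + z(-7) = -(-4 - 3)*8 + 54 = -1*(-7)*8 + 54 = 7*8 + 54 = 56 + 54 = 110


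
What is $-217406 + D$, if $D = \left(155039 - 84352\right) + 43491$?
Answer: $-103228$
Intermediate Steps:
$D = 114178$ ($D = 70687 + 43491 = 114178$)
$-217406 + D = -217406 + 114178 = -103228$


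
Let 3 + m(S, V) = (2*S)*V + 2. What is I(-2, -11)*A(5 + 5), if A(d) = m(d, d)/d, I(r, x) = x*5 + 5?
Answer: -995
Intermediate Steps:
I(r, x) = 5 + 5*x (I(r, x) = 5*x + 5 = 5 + 5*x)
m(S, V) = -1 + 2*S*V (m(S, V) = -3 + ((2*S)*V + 2) = -3 + (2*S*V + 2) = -3 + (2 + 2*S*V) = -1 + 2*S*V)
A(d) = (-1 + 2*d²)/d (A(d) = (-1 + 2*d*d)/d = (-1 + 2*d²)/d)
I(-2, -11)*A(5 + 5) = (5 + 5*(-11))*(-1/(5 + 5) + 2*(5 + 5)) = (5 - 55)*(-1/10 + 2*10) = -50*(-1*⅒ + 20) = -50*(-⅒ + 20) = -50*199/10 = -995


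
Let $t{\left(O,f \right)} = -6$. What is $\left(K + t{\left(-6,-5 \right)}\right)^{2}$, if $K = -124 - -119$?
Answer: $121$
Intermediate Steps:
$K = -5$ ($K = -124 + 119 = -5$)
$\left(K + t{\left(-6,-5 \right)}\right)^{2} = \left(-5 - 6\right)^{2} = \left(-11\right)^{2} = 121$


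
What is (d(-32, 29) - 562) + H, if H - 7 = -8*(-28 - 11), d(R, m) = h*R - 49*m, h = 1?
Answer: -1696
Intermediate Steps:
d(R, m) = R - 49*m (d(R, m) = 1*R - 49*m = R - 49*m)
H = 319 (H = 7 - 8*(-28 - 11) = 7 - 8*(-39) = 7 + 312 = 319)
(d(-32, 29) - 562) + H = ((-32 - 49*29) - 562) + 319 = ((-32 - 1421) - 562) + 319 = (-1453 - 562) + 319 = -2015 + 319 = -1696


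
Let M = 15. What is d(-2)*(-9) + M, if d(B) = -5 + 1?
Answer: 51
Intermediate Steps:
d(B) = -4
d(-2)*(-9) + M = -4*(-9) + 15 = 36 + 15 = 51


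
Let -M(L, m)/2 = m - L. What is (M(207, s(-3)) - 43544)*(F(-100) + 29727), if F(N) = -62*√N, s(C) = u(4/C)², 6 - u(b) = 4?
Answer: -1282363326 + 26745560*I ≈ -1.2824e+9 + 2.6746e+7*I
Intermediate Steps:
u(b) = 2 (u(b) = 6 - 1*4 = 6 - 4 = 2)
s(C) = 4 (s(C) = 2² = 4)
M(L, m) = -2*m + 2*L (M(L, m) = -2*(m - L) = -2*m + 2*L)
(M(207, s(-3)) - 43544)*(F(-100) + 29727) = ((-2*4 + 2*207) - 43544)*(-620*I + 29727) = ((-8 + 414) - 43544)*(-620*I + 29727) = (406 - 43544)*(-620*I + 29727) = -43138*(29727 - 620*I) = -1282363326 + 26745560*I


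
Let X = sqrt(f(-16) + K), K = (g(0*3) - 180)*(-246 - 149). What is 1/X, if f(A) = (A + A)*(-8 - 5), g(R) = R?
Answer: sqrt(17879)/35758 ≈ 0.0037394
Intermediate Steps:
f(A) = -26*A (f(A) = (2*A)*(-13) = -26*A)
K = 71100 (K = (0*3 - 180)*(-246 - 149) = (0 - 180)*(-395) = -180*(-395) = 71100)
X = 2*sqrt(17879) (X = sqrt(-26*(-16) + 71100) = sqrt(416 + 71100) = sqrt(71516) = 2*sqrt(17879) ≈ 267.42)
1/X = 1/(2*sqrt(17879)) = sqrt(17879)/35758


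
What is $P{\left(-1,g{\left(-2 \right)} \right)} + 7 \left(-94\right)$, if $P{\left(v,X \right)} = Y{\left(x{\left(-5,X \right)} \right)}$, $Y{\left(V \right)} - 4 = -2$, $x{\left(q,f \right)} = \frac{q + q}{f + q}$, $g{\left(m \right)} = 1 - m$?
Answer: $-656$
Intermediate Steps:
$x{\left(q,f \right)} = \frac{2 q}{f + q}$
$Y{\left(V \right)} = 2$ ($Y{\left(V \right)} = 4 - 2 = 2$)
$P{\left(v,X \right)} = 2$
$P{\left(-1,g{\left(-2 \right)} \right)} + 7 \left(-94\right) = 2 + 7 \left(-94\right) = 2 - 658 = -656$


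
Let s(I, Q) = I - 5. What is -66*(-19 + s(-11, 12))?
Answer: 2310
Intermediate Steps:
s(I, Q) = -5 + I
-66*(-19 + s(-11, 12)) = -66*(-19 + (-5 - 11)) = -66*(-19 - 16) = -66*(-35) = 2310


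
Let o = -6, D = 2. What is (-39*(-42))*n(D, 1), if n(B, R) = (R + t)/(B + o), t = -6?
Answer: 4095/2 ≈ 2047.5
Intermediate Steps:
n(B, R) = (-6 + R)/(-6 + B) (n(B, R) = (R - 6)/(B - 6) = (-6 + R)/(-6 + B))
(-39*(-42))*n(D, 1) = (-39*(-42))*((-6 + 1)/(-6 + 2)) = 1638*(-5/(-4)) = 1638*(-1/4*(-5)) = 1638*(5/4) = 4095/2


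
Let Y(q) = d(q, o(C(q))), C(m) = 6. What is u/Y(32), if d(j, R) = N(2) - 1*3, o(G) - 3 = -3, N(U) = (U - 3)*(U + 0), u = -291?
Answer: 291/5 ≈ 58.200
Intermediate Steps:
N(U) = U*(-3 + U) (N(U) = (-3 + U)*U = U*(-3 + U))
o(G) = 0 (o(G) = 3 - 3 = 0)
d(j, R) = -5 (d(j, R) = 2*(-3 + 2) - 1*3 = 2*(-1) - 3 = -2 - 3 = -5)
Y(q) = -5
u/Y(32) = -291/(-5) = -291*(-⅕) = 291/5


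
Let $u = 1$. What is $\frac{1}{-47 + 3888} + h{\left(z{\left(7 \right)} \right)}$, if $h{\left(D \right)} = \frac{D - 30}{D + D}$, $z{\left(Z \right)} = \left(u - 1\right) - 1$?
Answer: $\frac{119073}{7682} \approx 15.5$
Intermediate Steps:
$z{\left(Z \right)} = -1$ ($z{\left(Z \right)} = \left(1 - 1\right) - 1 = 0 - 1 = -1$)
$h{\left(D \right)} = \frac{-30 + D}{2 D}$
$\frac{1}{-47 + 3888} + h{\left(z{\left(7 \right)} \right)} = \frac{1}{-47 + 3888} + \frac{-30 - 1}{2 \left(-1\right)} = \frac{1}{3841} + \frac{1}{2} \left(-1\right) \left(-31\right) = \frac{1}{3841} + \frac{31}{2} = \frac{119073}{7682}$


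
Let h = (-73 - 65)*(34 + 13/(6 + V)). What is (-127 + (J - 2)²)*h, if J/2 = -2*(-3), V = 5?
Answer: 1441962/11 ≈ 1.3109e+5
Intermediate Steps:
J = 12 (J = 2*(-2*(-3)) = 2*6 = 12)
h = -53406/11 (h = (-73 - 65)*(34 + 13/(6 + 5)) = -138*(34 + 13/11) = -138*387/11 = -53406/11 ≈ -4855.1)
(-127 + (J - 2)²)*h = (-127 + (12 - 2)²)*(-53406/11) = (-127 + 10²)*(-53406/11) = (-127 + 100)*(-53406/11) = -27*(-53406/11) = 1441962/11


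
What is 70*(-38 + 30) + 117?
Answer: -443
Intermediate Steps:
70*(-38 + 30) + 117 = 70*(-8) + 117 = -560 + 117 = -443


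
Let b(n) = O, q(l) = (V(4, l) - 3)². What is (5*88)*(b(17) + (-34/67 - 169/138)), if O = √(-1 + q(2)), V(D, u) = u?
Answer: -3523300/4623 ≈ -762.12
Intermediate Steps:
q(l) = (-3 + l)² (q(l) = (l - 3)² = (-3 + l)²)
O = 0 (O = √(-1 + (-3 + 2)²) = √(-1 + (-1)²) = √(-1 + 1) = √0 = 0)
b(n) = 0
(5*88)*(b(17) + (-34/67 - 169/138)) = (5*88)*(0 + (-34/67 - 169/138)) = 440*(0 + (-34*1/67 - 169*1/138)) = 440*(0 + (-34/67 - 169/138)) = 440*(0 - 16015/9246) = 440*(-16015/9246) = -3523300/4623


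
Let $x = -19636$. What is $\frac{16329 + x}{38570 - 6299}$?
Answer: $- \frac{3307}{32271} \approx -0.10248$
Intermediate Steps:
$\frac{16329 + x}{38570 - 6299} = \frac{16329 - 19636}{38570 - 6299} = - \frac{3307}{32271}$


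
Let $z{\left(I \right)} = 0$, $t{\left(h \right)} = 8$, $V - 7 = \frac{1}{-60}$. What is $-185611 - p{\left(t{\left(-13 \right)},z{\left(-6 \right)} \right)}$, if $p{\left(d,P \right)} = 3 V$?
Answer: $- \frac{3712639}{20} \approx -1.8563 \cdot 10^{5}$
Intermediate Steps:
$V = \frac{419}{60}$ ($V = 7 + \frac{1}{-60} = 7 - \frac{1}{60} = \frac{419}{60} \approx 6.9833$)
$p{\left(d,P \right)} = \frac{419}{20}$ ($p{\left(d,P \right)} = 3 \cdot \frac{419}{60} = \frac{419}{20}$)
$-185611 - p{\left(t{\left(-13 \right)},z{\left(-6 \right)} \right)} = -185611 - \frac{419}{20} = - \frac{3712639}{20}$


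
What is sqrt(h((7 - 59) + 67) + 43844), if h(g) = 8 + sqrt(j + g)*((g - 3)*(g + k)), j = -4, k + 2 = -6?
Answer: 2*sqrt(10963 + 21*sqrt(11)) ≈ 210.07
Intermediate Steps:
k = -8 (k = -2 - 6 = -8)
h(g) = 8 + sqrt(-4 + g)*(-8 + g)*(-3 + g) (h(g) = 8 + sqrt(-4 + g)*((g - 3)*(g - 8)) = 8 + sqrt(-4 + g)*((-3 + g)*(-8 + g)) = 8 + sqrt(-4 + g)*((-8 + g)*(-3 + g)) = 8 + sqrt(-4 + g)*(-8 + g)*(-3 + g))
sqrt(h((7 - 59) + 67) + 43844) = sqrt((8 + 24*sqrt(-4 + ((7 - 59) + 67)) + ((7 - 59) + 67)**2*sqrt(-4 + ((7 - 59) + 67)) - 11*((7 - 59) + 67)*sqrt(-4 + ((7 - 59) + 67))) + 43844) = sqrt((8 + 24*sqrt(-4 + (-52 + 67)) + (-52 + 67)**2*sqrt(-4 + (-52 + 67)) - 11*(-52 + 67)*sqrt(-4 + (-52 + 67))) + 43844) = sqrt((8 + 24*sqrt(-4 + 15) + 15**2*sqrt(-4 + 15) - 11*15*sqrt(-4 + 15)) + 43844) = sqrt((8 + 24*sqrt(11) + 225*sqrt(11) - 11*15*sqrt(11)) + 43844) = sqrt((8 + 24*sqrt(11) + 225*sqrt(11) - 165*sqrt(11)) + 43844) = sqrt((8 + 84*sqrt(11)) + 43844) = sqrt(43852 + 84*sqrt(11))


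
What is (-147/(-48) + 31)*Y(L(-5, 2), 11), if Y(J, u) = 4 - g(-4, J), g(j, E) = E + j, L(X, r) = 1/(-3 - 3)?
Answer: 26705/96 ≈ 278.18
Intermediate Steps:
L(X, r) = -⅙ (L(X, r) = 1/(-6) = -⅙)
Y(J, u) = 8 - J (Y(J, u) = 4 - (J - 4) = 4 - (-4 + J) = 4 + (4 - J) = 8 - J)
(-147/(-48) + 31)*Y(L(-5, 2), 11) = (-147/(-48) + 31)*(8 - 1*(-⅙)) = (-147*(-1/48) + 31)*(8 + ⅙) = (49/16 + 31)*(49/6) = (545/16)*(49/6) = 26705/96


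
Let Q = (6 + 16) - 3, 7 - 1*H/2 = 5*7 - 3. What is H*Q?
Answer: -950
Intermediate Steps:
H = -50 (H = 14 - 2*(5*7 - 3) = 14 - 2*(35 - 3) = 14 - 2*32 = 14 - 64 = -50)
Q = 19 (Q = 22 - 3 = 19)
H*Q = -50*19 = -950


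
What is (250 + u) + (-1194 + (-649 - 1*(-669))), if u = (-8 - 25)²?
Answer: 165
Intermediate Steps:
u = 1089 (u = (-33)² = 1089)
(250 + u) + (-1194 + (-649 - 1*(-669))) = (250 + 1089) + (-1194 + (-649 - 1*(-669))) = 1339 + (-1194 + (-649 + 669)) = 1339 + (-1194 + 20) = 1339 - 1174 = 165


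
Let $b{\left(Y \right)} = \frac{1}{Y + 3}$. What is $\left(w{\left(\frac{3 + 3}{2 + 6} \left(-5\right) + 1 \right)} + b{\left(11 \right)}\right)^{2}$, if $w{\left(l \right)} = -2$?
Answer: $\frac{729}{196} \approx 3.7194$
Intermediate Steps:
$b{\left(Y \right)} = \frac{1}{3 + Y}$
$\left(w{\left(\frac{3 + 3}{2 + 6} \left(-5\right) + 1 \right)} + b{\left(11 \right)}\right)^{2} = \left(-2 + \frac{1}{3 + 11}\right)^{2} = \left(-2 + \frac{1}{14}\right)^{2} = \left(- \frac{27}{14}\right)^{2} = \frac{729}{196}$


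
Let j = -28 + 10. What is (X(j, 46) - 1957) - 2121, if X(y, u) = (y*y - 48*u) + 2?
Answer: -5960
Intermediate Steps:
j = -18
X(y, u) = 2 + y**2 - 48*u (X(y, u) = (y**2 - 48*u) + 2 = 2 + y**2 - 48*u)
(X(j, 46) - 1957) - 2121 = ((2 + (-18)**2 - 48*46) - 1957) - 2121 = ((2 + 324 - 2208) - 1957) - 2121 = (-1882 - 1957) - 2121 = -3839 - 2121 = -5960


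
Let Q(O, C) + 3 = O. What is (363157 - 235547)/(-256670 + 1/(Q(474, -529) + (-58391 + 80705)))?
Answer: -2907593850/5848225949 ≈ -0.49718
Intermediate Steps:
Q(O, C) = -3 + O
(363157 - 235547)/(-256670 + 1/(Q(474, -529) + (-58391 + 80705))) = (363157 - 235547)/(-256670 + 1/((-3 + 474) + (-58391 + 80705))) = 127610/(-256670 + 1/(471 + 22314)) = 127610/(-256670 + 1/22785) = 127610/(-5848225949/22785) = 127610*(-22785/5848225949) = -2907593850/5848225949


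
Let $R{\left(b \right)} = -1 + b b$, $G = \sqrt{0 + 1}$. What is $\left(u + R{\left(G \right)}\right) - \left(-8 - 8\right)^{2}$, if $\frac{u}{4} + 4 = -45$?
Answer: $-452$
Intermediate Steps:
$u = -196$ ($u = -16 + 4 \left(-45\right) = -16 - 180 = -196$)
$G = 1$ ($G = \sqrt{1} = 1$)
$R{\left(b \right)} = -1 + b^{2}$
$\left(u + R{\left(G \right)}\right) - \left(-8 - 8\right)^{2} = \left(-196 - \left(1 - 1^{2}\right)\right) - \left(-8 - 8\right)^{2} = \left(-196 + \left(-1 + 1\right)\right) - \left(-16\right)^{2} = \left(-196 + 0\right) - 256 = -196 - 256 = -452$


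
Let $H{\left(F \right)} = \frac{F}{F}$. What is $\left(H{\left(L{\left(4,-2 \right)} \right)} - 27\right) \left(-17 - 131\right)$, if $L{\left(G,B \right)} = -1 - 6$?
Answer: $3848$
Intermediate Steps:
$L{\left(G,B \right)} = -7$ ($L{\left(G,B \right)} = -1 - 6 = -7$)
$H{\left(F \right)} = 1$
$\left(H{\left(L{\left(4,-2 \right)} \right)} - 27\right) \left(-17 - 131\right) = \left(1 - 27\right) \left(-17 - 131\right) = \left(-26\right) \left(-148\right) = 3848$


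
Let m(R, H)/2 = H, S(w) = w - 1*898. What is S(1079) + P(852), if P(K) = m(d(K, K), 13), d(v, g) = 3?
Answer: 207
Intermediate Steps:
S(w) = -898 + w (S(w) = w - 898 = -898 + w)
m(R, H) = 2*H
P(K) = 26 (P(K) = 2*13 = 26)
S(1079) + P(852) = (-898 + 1079) + 26 = 181 + 26 = 207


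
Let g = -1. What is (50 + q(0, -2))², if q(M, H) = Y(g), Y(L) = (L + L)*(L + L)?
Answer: 2916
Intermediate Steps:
Y(L) = 4*L² (Y(L) = (2*L)*(2*L) = 4*L²)
q(M, H) = 4 (q(M, H) = 4*(-1)² = 4*1 = 4)
(50 + q(0, -2))² = (50 + 4)² = 54² = 2916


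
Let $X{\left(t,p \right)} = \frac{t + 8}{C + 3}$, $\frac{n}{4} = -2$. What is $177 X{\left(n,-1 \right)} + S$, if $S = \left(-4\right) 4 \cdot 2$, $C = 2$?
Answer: $-32$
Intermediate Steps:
$n = -8$ ($n = 4 \left(-2\right) = -8$)
$S = -32$ ($S = \left(-16\right) 2 = -32$)
$X{\left(t,p \right)} = \frac{8}{5} + \frac{t}{5}$ ($X{\left(t,p \right)} = \frac{t + 8}{2 + 3} = \frac{8 + t}{5} = \left(8 + t\right) \frac{1}{5} = \frac{8}{5} + \frac{t}{5}$)
$177 X{\left(n,-1 \right)} + S = 177 \left(\frac{8}{5} + \frac{1}{5} \left(-8\right)\right) - 32 = 177 \left(\frac{8}{5} - \frac{8}{5}\right) - 32 = 177 \cdot 0 - 32 = 0 - 32 = -32$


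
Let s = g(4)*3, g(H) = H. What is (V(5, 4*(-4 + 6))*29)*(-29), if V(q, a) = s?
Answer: -10092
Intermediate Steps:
s = 12 (s = 4*3 = 12)
V(q, a) = 12
(V(5, 4*(-4 + 6))*29)*(-29) = (12*29)*(-29) = 348*(-29) = -10092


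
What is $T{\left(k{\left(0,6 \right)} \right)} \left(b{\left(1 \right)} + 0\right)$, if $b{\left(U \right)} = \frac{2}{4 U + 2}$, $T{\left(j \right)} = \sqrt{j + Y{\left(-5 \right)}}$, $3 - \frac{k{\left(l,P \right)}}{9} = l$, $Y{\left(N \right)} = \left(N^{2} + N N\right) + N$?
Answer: $2 \sqrt{2} \approx 2.8284$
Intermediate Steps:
$Y{\left(N \right)} = N + 2 N^{2}$ ($Y{\left(N \right)} = \left(N^{2} + N^{2}\right) + N = 2 N^{2} + N = N + 2 N^{2}$)
$k{\left(l,P \right)} = 27 - 9 l$
$T{\left(j \right)} = \sqrt{45 + j}$ ($T{\left(j \right)} = \sqrt{j - 5 \left(1 + 2 \left(-5\right)\right)} = \sqrt{j - 5 \left(1 - 10\right)} = \sqrt{j - -45} = \sqrt{j + 45} = \sqrt{45 + j}$)
$b{\left(U \right)} = \frac{2}{2 + 4 U}$
$T{\left(k{\left(0,6 \right)} \right)} \left(b{\left(1 \right)} + 0\right) = \sqrt{45 + \left(27 - 0\right)} \left(\frac{1}{1 + 2 \cdot 1} + 0\right) = \sqrt{45 + \left(27 + 0\right)} \left(\frac{1}{1 + 2} + 0\right) = \sqrt{45 + 27} \left(\frac{1}{3} + 0\right) = \sqrt{72} \left(\frac{1}{3} + 0\right) = 6 \sqrt{2} \cdot \frac{1}{3} = 2 \sqrt{2}$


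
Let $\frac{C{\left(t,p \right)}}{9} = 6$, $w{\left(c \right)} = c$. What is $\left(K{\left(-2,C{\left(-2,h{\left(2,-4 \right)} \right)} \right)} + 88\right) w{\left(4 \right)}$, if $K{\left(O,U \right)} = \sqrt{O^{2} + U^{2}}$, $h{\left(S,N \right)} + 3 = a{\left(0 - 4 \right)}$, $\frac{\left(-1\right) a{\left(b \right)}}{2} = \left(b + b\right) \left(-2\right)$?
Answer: $352 + 8 \sqrt{730} \approx 568.15$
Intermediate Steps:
$a{\left(b \right)} = 8 b$ ($a{\left(b \right)} = - 2 \left(b + b\right) \left(-2\right) = - 2 \cdot 2 b \left(-2\right) = - 2 \left(- 4 b\right) = 8 b$)
$h{\left(S,N \right)} = -35$ ($h{\left(S,N \right)} = -3 + 8 \left(0 - 4\right) = -3 + 8 \left(-4\right) = -3 - 32 = -35$)
$C{\left(t,p \right)} = 54$ ($C{\left(t,p \right)} = 9 \cdot 6 = 54$)
$\left(K{\left(-2,C{\left(-2,h{\left(2,-4 \right)} \right)} \right)} + 88\right) w{\left(4 \right)} = \left(\sqrt{\left(-2\right)^{2} + 54^{2}} + 88\right) 4 = \left(\sqrt{4 + 2916} + 88\right) 4 = \left(\sqrt{2920} + 88\right) 4 = \left(2 \sqrt{730} + 88\right) 4 = \left(88 + 2 \sqrt{730}\right) 4 = 352 + 8 \sqrt{730}$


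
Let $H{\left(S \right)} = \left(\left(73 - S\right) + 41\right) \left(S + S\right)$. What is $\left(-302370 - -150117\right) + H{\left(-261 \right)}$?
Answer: $-348003$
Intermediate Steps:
$H{\left(S \right)} = 2 S \left(114 - S\right)$ ($H{\left(S \right)} = \left(114 - S\right) 2 S = 2 S \left(114 - S\right)$)
$\left(-302370 - -150117\right) + H{\left(-261 \right)} = \left(-302370 - -150117\right) + 2 \left(-261\right) \left(114 - -261\right) = \left(-302370 + \left(98024 + 52093\right)\right) + 2 \left(-261\right) \left(114 + 261\right) = \left(-302370 + 150117\right) + 2 \left(-261\right) 375 = -152253 - 195750 = -348003$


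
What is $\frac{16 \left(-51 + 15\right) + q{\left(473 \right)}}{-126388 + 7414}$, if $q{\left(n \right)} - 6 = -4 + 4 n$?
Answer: $- \frac{659}{59487} \approx -0.011078$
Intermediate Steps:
$q{\left(n \right)} = 2 + 4 n$ ($q{\left(n \right)} = 6 + \left(-4 + 4 n\right) = 2 + 4 n$)
$\frac{16 \left(-51 + 15\right) + q{\left(473 \right)}}{-126388 + 7414} = \frac{16 \left(-51 + 15\right) + \left(2 + 4 \cdot 473\right)}{-126388 + 7414} = \frac{16 \left(-36\right) + \left(2 + 1892\right)}{-118974} = \left(-576 + 1894\right) \left(- \frac{1}{118974}\right) = 1318 \left(- \frac{1}{118974}\right) = - \frac{659}{59487}$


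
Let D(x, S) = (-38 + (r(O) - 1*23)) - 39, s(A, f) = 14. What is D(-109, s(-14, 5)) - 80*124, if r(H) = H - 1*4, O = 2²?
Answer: -10020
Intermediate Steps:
O = 4
r(H) = -4 + H (r(H) = H - 4 = -4 + H)
D(x, S) = -100 (D(x, S) = (-38 + ((-4 + 4) - 1*23)) - 39 = (-38 + (0 - 23)) - 39 = (-38 - 23) - 39 = -61 - 39 = -100)
D(-109, s(-14, 5)) - 80*124 = -100 - 80*124 = -100 - 1*9920 = -100 - 9920 = -10020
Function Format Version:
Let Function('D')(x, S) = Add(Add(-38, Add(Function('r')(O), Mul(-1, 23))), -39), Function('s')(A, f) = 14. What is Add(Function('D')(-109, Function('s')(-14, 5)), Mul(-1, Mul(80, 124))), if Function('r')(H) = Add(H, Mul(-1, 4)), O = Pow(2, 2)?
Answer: -10020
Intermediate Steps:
O = 4
Function('r')(H) = Add(-4, H) (Function('r')(H) = Add(H, -4) = Add(-4, H))
Function('D')(x, S) = -100 (Function('D')(x, S) = Add(Add(-38, Add(Add(-4, 4), Mul(-1, 23))), -39) = Add(Add(-38, Add(0, -23)), -39) = Add(Add(-38, -23), -39) = Add(-61, -39) = -100)
Add(Function('D')(-109, Function('s')(-14, 5)), Mul(-1, Mul(80, 124))) = Add(-100, Mul(-1, Mul(80, 124))) = Add(-100, Mul(-1, 9920)) = Add(-100, -9920) = -10020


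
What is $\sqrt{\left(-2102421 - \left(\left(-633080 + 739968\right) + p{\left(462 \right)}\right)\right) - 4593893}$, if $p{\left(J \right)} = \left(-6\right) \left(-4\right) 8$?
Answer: $i \sqrt{6803394} \approx 2608.3 i$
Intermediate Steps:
$p{\left(J \right)} = 192$ ($p{\left(J \right)} = 24 \cdot 8 = 192$)
$\sqrt{\left(-2102421 - \left(\left(-633080 + 739968\right) + p{\left(462 \right)}\right)\right) - 4593893} = \sqrt{\left(-2102421 - \left(\left(-633080 + 739968\right) + 192\right)\right) - 4593893} = \sqrt{\left(-2102421 - \left(106888 + 192\right)\right) - 4593893} = \sqrt{\left(-2102421 - 107080\right) - 4593893} = \sqrt{-2209501 - 4593893} = \sqrt{-6803394} = i \sqrt{6803394}$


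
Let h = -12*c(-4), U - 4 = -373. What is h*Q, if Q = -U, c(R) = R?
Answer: 17712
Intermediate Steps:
U = -369 (U = 4 - 373 = -369)
h = 48 (h = -12*(-4) = 48)
Q = 369 (Q = -1*(-369) = 369)
h*Q = 48*369 = 17712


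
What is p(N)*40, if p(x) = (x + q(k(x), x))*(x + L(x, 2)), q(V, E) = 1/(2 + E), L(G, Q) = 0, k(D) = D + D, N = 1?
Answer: 160/3 ≈ 53.333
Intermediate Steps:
k(D) = 2*D
p(x) = x*(x + 1/(2 + x)) (p(x) = (x + 1/(2 + x))*(x + 0) = (x + 1/(2 + x))*x = x*(x + 1/(2 + x)))
p(N)*40 = (1*(1 + 1*(2 + 1))/(2 + 1))*40 = (1*(1 + 1*3)/3)*40 = (1*(⅓)*(1 + 3))*40 = (1*(⅓)*4)*40 = (4/3)*40 = 160/3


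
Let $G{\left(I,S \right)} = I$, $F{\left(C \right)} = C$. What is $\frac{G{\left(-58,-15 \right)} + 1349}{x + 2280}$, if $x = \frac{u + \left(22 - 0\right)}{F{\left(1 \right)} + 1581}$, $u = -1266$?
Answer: $\frac{1021181}{1802858} \approx 0.56642$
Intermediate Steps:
$x = - \frac{622}{791}$ ($x = \frac{-1266 + \left(22 - 0\right)}{1 + 1581} = \frac{-1266 + \left(22 + 0\right)}{1582} = \left(-1266 + 22\right) \frac{1}{1582} = \left(-1244\right) \frac{1}{1582} = - \frac{622}{791} \approx -0.78635$)
$\frac{G{\left(-58,-15 \right)} + 1349}{x + 2280} = \frac{-58 + 1349}{- \frac{622}{791} + 2280} = \frac{1291}{\frac{1802858}{791}} = 1291 \cdot \frac{791}{1802858} = \frac{1021181}{1802858}$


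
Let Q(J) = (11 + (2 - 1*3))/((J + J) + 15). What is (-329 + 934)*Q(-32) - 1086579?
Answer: -53248421/49 ≈ -1.0867e+6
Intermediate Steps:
Q(J) = 10/(15 + 2*J) (Q(J) = (11 + (2 - 3))/(2*J + 15) = (11 - 1)/(15 + 2*J) = 10/(15 + 2*J))
(-329 + 934)*Q(-32) - 1086579 = (-329 + 934)*(10/(15 + 2*(-32))) - 1086579 = 605*(10/(15 - 64)) - 1086579 = 605*(10/(-49)) - 1086579 = 605*(10*(-1/49)) - 1086579 = 605*(-10/49) - 1086579 = -6050/49 - 1086579 = -53248421/49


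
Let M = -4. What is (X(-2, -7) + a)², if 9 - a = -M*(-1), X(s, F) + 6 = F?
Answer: 0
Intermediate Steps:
X(s, F) = -6 + F
a = 13 (a = 9 - (-1*(-4))*(-1) = 9 - 4*(-1) = 9 - 1*(-4) = 9 + 4 = 13)
(X(-2, -7) + a)² = ((-6 - 7) + 13)² = (-13 + 13)² = 0² = 0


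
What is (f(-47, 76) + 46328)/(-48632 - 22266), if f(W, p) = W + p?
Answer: -46357/70898 ≈ -0.65385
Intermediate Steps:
(f(-47, 76) + 46328)/(-48632 - 22266) = ((-47 + 76) + 46328)/(-48632 - 22266) = (29 + 46328)/(-70898) = 46357*(-1/70898) = -46357/70898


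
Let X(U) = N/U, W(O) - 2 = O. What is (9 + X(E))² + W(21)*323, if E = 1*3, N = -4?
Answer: 67390/9 ≈ 7487.8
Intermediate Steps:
W(O) = 2 + O
E = 3
X(U) = -4/U
(9 + X(E))² + W(21)*323 = (9 - 4/3)² + (2 + 21)*323 = (9 - 4*⅓)² + 23*323 = (9 - 4/3)² + 7429 = (23/3)² + 7429 = 529/9 + 7429 = 67390/9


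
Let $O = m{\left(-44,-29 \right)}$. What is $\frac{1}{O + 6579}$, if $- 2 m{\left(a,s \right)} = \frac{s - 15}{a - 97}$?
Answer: $\frac{141}{927617} \approx 0.000152$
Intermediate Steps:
$m{\left(a,s \right)} = - \frac{-15 + s}{2 \left(-97 + a\right)}$ ($m{\left(a,s \right)} = - \frac{\left(s - 15\right) \frac{1}{a - 97}}{2} = - \frac{\left(-15 + s\right) \frac{1}{-97 + a}}{2} = - \frac{\frac{1}{-97 + a} \left(-15 + s\right)}{2} = - \frac{-15 + s}{2 \left(-97 + a\right)}$)
$O = - \frac{22}{141}$ ($O = \frac{15 - -29}{2 \left(-97 - 44\right)} = \frac{15 + 29}{2 \left(-141\right)} = \frac{1}{2} \left(- \frac{1}{141}\right) 44 = - \frac{22}{141} \approx -0.15603$)
$\frac{1}{O + 6579} = \frac{1}{- \frac{22}{141} + 6579} = \frac{1}{\frac{927617}{141}} = \frac{141}{927617}$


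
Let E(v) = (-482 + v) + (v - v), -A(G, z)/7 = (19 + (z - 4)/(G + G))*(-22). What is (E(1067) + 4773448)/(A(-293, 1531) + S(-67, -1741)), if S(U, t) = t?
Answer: 1398791669/229626 ≈ 6091.6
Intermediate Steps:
A(G, z) = 2926 + 77*(-4 + z)/G (A(G, z) = -7*(19 + (z - 4)/(G + G))*(-22) = -7*(19 + (-4 + z)/((2*G)))*(-22) = -7*(19 + (-4 + z)*(1/(2*G)))*(-22) = -7*(19 + (-4 + z)/(2*G))*(-22) = -7*(-418 - 11*(-4 + z)/G) = 2926 + 77*(-4 + z)/G)
E(v) = -482 + v (E(v) = (-482 + v) + 0 = -482 + v)
(E(1067) + 4773448)/(A(-293, 1531) + S(-67, -1741)) = ((-482 + 1067) + 4773448)/(77*(-4 + 1531 + 38*(-293))/(-293) - 1741) = (585 + 4773448)/(77*(-1/293)*(-4 + 1531 - 11134) - 1741) = 4774033/(77*(-1/293)*(-9607) - 1741) = 4774033/(739739/293 - 1741) = 4774033/(229626/293) = 4774033*(293/229626) = 1398791669/229626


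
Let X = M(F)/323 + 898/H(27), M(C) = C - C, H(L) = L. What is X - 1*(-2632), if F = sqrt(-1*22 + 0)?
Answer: 71962/27 ≈ 2665.3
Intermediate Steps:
F = I*sqrt(22) (F = sqrt(-22 + 0) = sqrt(-22) = I*sqrt(22) ≈ 4.6904*I)
M(C) = 0
X = 898/27 (X = 0/323 + 898/27 = 0*(1/323) + 898*(1/27) = 0 + 898/27 = 898/27 ≈ 33.259)
X - 1*(-2632) = 898/27 - 1*(-2632) = 898/27 + 2632 = 71962/27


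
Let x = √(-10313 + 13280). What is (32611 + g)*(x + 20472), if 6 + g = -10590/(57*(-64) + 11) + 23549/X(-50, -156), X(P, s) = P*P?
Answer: 1517861050120134/2273125 + 296573085213*√2967/9092500 ≈ 6.6952e+8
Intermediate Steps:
X(P, s) = P²
x = √2967 ≈ 54.470
g = 57567713/9092500 (g = -6 + (-10590/(57*(-64) + 11) + 23549/((-50)²)) = -6 + (-10590/(-3648 + 11) + 23549/2500) = -6 + (-10590/(-3637) + 23549*(1/2500)) = -6 + (-10590*(-1/3637) + 23549/2500) = -6 + (10590/3637 + 23549/2500) = -6 + 112122713/9092500 = 57567713/9092500 ≈ 6.3313)
(32611 + g)*(x + 20472) = (32611 + 57567713/9092500)*(√2967 + 20472) = 296573085213*(20472 + √2967)/9092500 = 1517861050120134/2273125 + 296573085213*√2967/9092500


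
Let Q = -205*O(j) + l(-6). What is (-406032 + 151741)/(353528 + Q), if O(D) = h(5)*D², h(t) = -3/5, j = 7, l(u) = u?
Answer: -254291/359549 ≈ -0.70725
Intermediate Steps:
h(t) = -⅗ (h(t) = -3*⅕ = -⅗)
O(D) = -3*D²/5
Q = 6021 (Q = -(-123)*7² - 6 = -(-123)*49 - 6 = -205*(-147/5) - 6 = 6027 - 6 = 6021)
(-406032 + 151741)/(353528 + Q) = (-406032 + 151741)/(353528 + 6021) = -254291/359549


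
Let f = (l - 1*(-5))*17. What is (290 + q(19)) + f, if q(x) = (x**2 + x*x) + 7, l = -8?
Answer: 968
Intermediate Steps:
q(x) = 7 + 2*x**2 (q(x) = (x**2 + x**2) + 7 = 2*x**2 + 7 = 7 + 2*x**2)
f = -51 (f = (-8 - 1*(-5))*17 = (-8 + 5)*17 = -3*17 = -51)
(290 + q(19)) + f = (290 + (7 + 2*19**2)) - 51 = (290 + (7 + 2*361)) - 51 = (290 + (7 + 722)) - 51 = (290 + 729) - 51 = 1019 - 51 = 968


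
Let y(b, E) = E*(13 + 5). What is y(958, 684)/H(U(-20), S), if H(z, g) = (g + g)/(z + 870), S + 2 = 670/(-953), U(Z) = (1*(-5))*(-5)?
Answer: -1312666965/644 ≈ -2.0383e+6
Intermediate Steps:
y(b, E) = 18*E (y(b, E) = E*18 = 18*E)
U(Z) = 25 (U(Z) = -5*(-5) = 25)
S = -2576/953 (S = -2 + 670/(-953) = -2 + 670*(-1/953) = -2 - 670/953 = -2576/953 ≈ -2.7030)
H(z, g) = 2*g/(870 + z) (H(z, g) = (2*g)/(870 + z) = 2*g/(870 + z))
y(958, 684)/H(U(-20), S) = (18*684)/((2*(-2576/953)/(870 + 25))) = 12312/((2*(-2576/953)/895)) = 12312/((2*(-2576/953)*(1/895))) = 12312/(-5152/852935) = 12312*(-852935/5152) = -1312666965/644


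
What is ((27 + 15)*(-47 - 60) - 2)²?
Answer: 20214016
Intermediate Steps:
((27 + 15)*(-47 - 60) - 2)² = (42*(-107) - 2)² = (-4494 - 2)² = (-4496)² = 20214016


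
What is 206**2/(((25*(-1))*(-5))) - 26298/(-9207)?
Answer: 14592426/42625 ≈ 342.34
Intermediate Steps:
206**2/(((25*(-1))*(-5))) - 26298/(-9207) = 42436/((-25*(-5))) - 26298*(-1/9207) = 42436/125 + 974/341 = 14592426/42625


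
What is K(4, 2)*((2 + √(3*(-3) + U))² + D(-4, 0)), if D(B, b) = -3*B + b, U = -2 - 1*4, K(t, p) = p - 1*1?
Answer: 1 + 4*I*√15 ≈ 1.0 + 15.492*I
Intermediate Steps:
K(t, p) = -1 + p (K(t, p) = p - 1 = -1 + p)
U = -6 (U = -2 - 4 = -6)
D(B, b) = b - 3*B
K(4, 2)*((2 + √(3*(-3) + U))² + D(-4, 0)) = (-1 + 2)*((2 + √(3*(-3) - 6))² + (0 - 3*(-4))) = 1*((2 + √(-9 - 6))² + (0 + 12)) = 1*((2 + √(-15))² + 12) = 1*((2 + I*√15)² + 12) = 1*(12 + (2 + I*√15)²) = 12 + (2 + I*√15)²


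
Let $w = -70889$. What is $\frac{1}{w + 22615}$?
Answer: $- \frac{1}{48274} \approx -2.0715 \cdot 10^{-5}$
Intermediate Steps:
$\frac{1}{w + 22615} = \frac{1}{-70889 + 22615} = \frac{1}{-48274} = - \frac{1}{48274}$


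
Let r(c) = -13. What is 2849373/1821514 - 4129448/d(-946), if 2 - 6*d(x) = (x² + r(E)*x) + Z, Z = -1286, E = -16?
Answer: 23856202575015/825078445982 ≈ 28.914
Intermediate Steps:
d(x) = 644/3 - x²/6 + 13*x/6 (d(x) = ⅓ - ((x² - 13*x) - 1286)/6 = ⅓ - (-1286 + x² - 13*x)/6 = ⅓ + (643/3 - x²/6 + 13*x/6) = 644/3 - x²/6 + 13*x/6)
2849373/1821514 - 4129448/d(-946) = 2849373/1821514 - 4129448/(644/3 - ⅙*(-946)² + (13/6)*(-946)) = 2849373*(1/1821514) - 4129448/(644/3 - ⅙*894916 - 6149/3) = 2849373/1821514 - 4129448/(644/3 - 447458/3 - 6149/3) = 2849373/1821514 - 4129448/(-452963/3) = 2849373/1821514 - 4129448*(-3/452963) = 2849373/1821514 + 12388344/452963 = 23856202575015/825078445982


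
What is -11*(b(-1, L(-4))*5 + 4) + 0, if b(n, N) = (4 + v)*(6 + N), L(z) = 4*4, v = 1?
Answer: -6094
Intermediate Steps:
L(z) = 16
b(n, N) = 30 + 5*N (b(n, N) = (4 + 1)*(6 + N) = 5*(6 + N) = 30 + 5*N)
-11*(b(-1, L(-4))*5 + 4) + 0 = -11*((30 + 5*16)*5 + 4) + 0 = -11*((30 + 80)*5 + 4) + 0 = -11*(110*5 + 4) + 0 = -11*(550 + 4) + 0 = -11*554 + 0 = -6094 + 0 = -6094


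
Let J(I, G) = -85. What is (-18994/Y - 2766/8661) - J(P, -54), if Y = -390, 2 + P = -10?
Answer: 75090074/562965 ≈ 133.38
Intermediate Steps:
P = -12 (P = -2 - 10 = -12)
(-18994/Y - 2766/8661) - J(P, -54) = (-18994/(-390) - 2766/8661) - 1*(-85) = (-18994*(-1/390) - 2766*1/8661) + 85 = (9497/195 - 922/2887) + 85 = 27238049/562965 + 85 = 75090074/562965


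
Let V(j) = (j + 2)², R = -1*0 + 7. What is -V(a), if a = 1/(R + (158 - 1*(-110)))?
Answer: -303601/75625 ≈ -4.0146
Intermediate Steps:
R = 7 (R = 0 + 7 = 7)
a = 1/275 (a = 1/(7 + (158 - 1*(-110))) = 1/(7 + (158 + 110)) = 1/(7 + 268) = 1/275 ≈ 0.0036364)
V(j) = (2 + j)²
-V(a) = -(2 + 1/275)² = -(551/275)² = -1*303601/75625 = -303601/75625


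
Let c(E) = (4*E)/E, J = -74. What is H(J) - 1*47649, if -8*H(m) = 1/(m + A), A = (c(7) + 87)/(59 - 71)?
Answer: -93296739/1958 ≈ -47649.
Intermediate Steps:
c(E) = 4
A = -91/12 (A = (4 + 87)/(59 - 71) = 91/(-12) = 91*(-1/12) = -91/12 ≈ -7.5833)
H(m) = -1/(8*(-91/12 + m)) (H(m) = -1/(8*(m - 91/12)) = -1/(8*(-91/12 + m)))
H(J) - 1*47649 = -3/(-182 + 24*(-74)) - 1*47649 = -3/(-182 - 1776) - 47649 = -3/(-1958) - 47649 = -3*(-1/1958) - 47649 = 3/1958 - 47649 = -93296739/1958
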